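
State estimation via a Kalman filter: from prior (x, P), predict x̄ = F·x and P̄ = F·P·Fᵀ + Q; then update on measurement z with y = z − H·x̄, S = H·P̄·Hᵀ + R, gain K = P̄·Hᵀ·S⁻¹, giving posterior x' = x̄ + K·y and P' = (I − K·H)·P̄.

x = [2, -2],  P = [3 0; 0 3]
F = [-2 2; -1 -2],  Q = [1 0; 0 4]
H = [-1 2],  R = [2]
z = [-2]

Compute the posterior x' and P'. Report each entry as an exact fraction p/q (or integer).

x' = [-498/127, -362/127]
P' = [1806/127 866/127; 866/127 477/127]

x̄ = F·x = [-8, 2]
P̄ = F·P·Fᵀ + Q = [25 -6; -6 19]
y = z − H·x̄ = [-14]
S = H·P̄·Hᵀ + R = [127]
K = P̄·Hᵀ·S⁻¹ = [-37/127; 44/127]
x' = x̄ + K·y = [-498/127, -362/127]
P' = (I − K·H)·P̄ = [1806/127 866/127; 866/127 477/127]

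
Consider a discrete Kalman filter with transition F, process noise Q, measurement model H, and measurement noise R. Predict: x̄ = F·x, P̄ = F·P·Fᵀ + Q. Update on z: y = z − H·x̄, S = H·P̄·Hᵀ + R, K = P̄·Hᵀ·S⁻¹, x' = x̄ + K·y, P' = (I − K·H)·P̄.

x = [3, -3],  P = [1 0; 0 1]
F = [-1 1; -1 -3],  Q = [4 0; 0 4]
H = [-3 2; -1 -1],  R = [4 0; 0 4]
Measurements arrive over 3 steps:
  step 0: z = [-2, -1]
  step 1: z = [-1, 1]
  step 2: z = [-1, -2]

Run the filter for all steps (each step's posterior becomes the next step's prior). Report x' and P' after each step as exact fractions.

step 0: x' = [92/327, -26/327], P' = [212/327 196/327; 196/327 428/327]
step 1: x' = [-11505/60577, -46215/60577], P' = [38736/60577 36500/60577; 36500/60577 80908/60577]
step 2: x' = [9365555/11357172, 2456735/2839293], P' = [1814533/2839293 1709548/2839293; 1709548/2839293 3791644/2839293]

step 0: x̄ = F·x = [-6, 6]
step 0: P̄ = F·P·Fᵀ + Q = [6 -2; -2 14]
step 0: y = z − H·x̄ = [-32, -1]
step 0: S = H·P̄·Hᵀ + R = [138 -12; -12 20]
step 0: K = P̄·Hᵀ·S⁻¹ = [-61/327 -34/109; 67/327 -52/109]
step 0: x' = x̄ + K·y = [92/327, -26/327]
step 0: P' = (I − K·H)·P̄ = [212/327 196/327; 196/327 428/327]
step 1: x̄ = F·x = [-118/327, -14/327]
step 1: P̄ = F·P·Fᵀ + Q = [1556/327 -680/327; -680/327 6548/327]
step 1: y = z − H·x̄ = [-653/327, 65/109]
step 1: S = H·P̄·Hᵀ + R = [49664/327 -3036/109; -3036/109 2684/109]
step 1: K = P̄·Hᵀ·S⁻¹ = [-982/5507 -18809/60577; 1189/5507 -29352/60577]
step 1: x' = x̄ + K·y = [-11505/60577, -46215/60577]
step 1: P' = (I − K·H)·P̄ = [38736/60577 36500/60577; 36500/60577 80908/60577]
step 2: x̄ = F·x = [-34710/60577, 13650/5507]
step 2: P̄ = F·P·Fᵀ + Q = [288952/60577 -11908/5507; -11908/5507 111656/5507]
step 2: y = z − H·x̄ = [-465007/60577, -5714/60577]
step 2: S = H·P̄·Hᵀ + R = [9327596/60577 -1720564/60577; -1720564/60577 1497500/60577]
step 2: K = P̄·Hᵀ·S⁻¹ = [-2024503/11357172 -3524081/11357172; 613661/2839293 -1375298/2839293]
step 2: x' = x̄ + K·y = [9365555/11357172, 2456735/2839293]
step 2: P' = (I − K·H)·P̄ = [1814533/2839293 1709548/2839293; 1709548/2839293 3791644/2839293]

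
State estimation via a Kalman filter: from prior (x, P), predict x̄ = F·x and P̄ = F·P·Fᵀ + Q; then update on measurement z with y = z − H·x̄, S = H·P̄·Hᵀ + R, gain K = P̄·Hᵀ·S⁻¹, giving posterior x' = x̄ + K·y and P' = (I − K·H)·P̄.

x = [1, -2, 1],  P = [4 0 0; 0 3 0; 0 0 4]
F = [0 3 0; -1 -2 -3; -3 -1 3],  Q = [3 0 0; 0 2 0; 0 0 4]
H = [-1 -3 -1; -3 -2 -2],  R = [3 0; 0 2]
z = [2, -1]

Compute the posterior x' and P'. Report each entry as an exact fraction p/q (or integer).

x̄ = F·x = [-6, 0, 2]
P̄ = F·P·Fᵀ + Q = [30 -18 -9; -18 54 -18; -9 -18 79]
y = z − H·x̄ = [-2, -15]
S = H·P̄·Hᵀ + R = [364 185; 185 336]
K = P̄·Hᵀ·S⁻¹ = [17748/88079 -19209/88079; -39006/88079 16758/88079; 12199/88079 -31620/88079]
x' = x̄ + K·y = [-275835/88079, -173358/88079, 626060/88079]
P' = (I − K·H)·P̄ = [1365162/88079 305064/88079 -2333598/88079; 305064/88079 143154/88079 -617508/88079; -2333598/88079 -617508/88079 4149525/88079]

x' = [-275835/88079, -173358/88079, 626060/88079]
P' = [1365162/88079 305064/88079 -2333598/88079; 305064/88079 143154/88079 -617508/88079; -2333598/88079 -617508/88079 4149525/88079]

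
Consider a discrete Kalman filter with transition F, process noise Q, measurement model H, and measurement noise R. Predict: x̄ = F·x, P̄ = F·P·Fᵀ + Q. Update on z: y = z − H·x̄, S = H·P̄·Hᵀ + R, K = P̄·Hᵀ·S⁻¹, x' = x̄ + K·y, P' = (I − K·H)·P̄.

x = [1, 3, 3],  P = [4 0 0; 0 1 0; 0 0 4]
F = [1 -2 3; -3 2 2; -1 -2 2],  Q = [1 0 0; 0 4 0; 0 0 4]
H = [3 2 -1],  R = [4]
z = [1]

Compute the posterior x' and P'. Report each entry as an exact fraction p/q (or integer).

x' = [-1678/533, 1197/533, -3293/533]
P' = [7856/533 -10976/533 1108/533; -10976/533 17580/533 1752/533; 1108/533 1752/533 6460/533]

x̄ = F·x = [4, 9, -1]
P̄ = F·P·Fᵀ + Q = [45 8 24; 8 60 24; 24 24 28]
y = z − H·x̄ = [-30]
S = H·P̄·Hᵀ + R = [533]
K = P̄·Hᵀ·S⁻¹ = [127/533; 120/533; 92/533]
x' = x̄ + K·y = [-1678/533, 1197/533, -3293/533]
P' = (I − K·H)·P̄ = [7856/533 -10976/533 1108/533; -10976/533 17580/533 1752/533; 1108/533 1752/533 6460/533]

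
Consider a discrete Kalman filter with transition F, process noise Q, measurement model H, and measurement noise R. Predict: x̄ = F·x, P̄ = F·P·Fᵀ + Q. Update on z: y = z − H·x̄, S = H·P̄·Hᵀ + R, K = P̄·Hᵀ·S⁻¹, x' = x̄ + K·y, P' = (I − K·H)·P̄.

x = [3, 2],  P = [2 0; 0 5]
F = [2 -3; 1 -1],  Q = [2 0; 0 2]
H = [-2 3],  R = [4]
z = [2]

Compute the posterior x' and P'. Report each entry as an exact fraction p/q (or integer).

x' = [53/77, 8/7]
P' = [1426/77 80/7; 80/7 52/7]

x̄ = F·x = [0, 1]
P̄ = F·P·Fᵀ + Q = [55 19; 19 9]
y = z − H·x̄ = [-1]
S = H·P̄·Hᵀ + R = [77]
K = P̄·Hᵀ·S⁻¹ = [-53/77; -1/7]
x' = x̄ + K·y = [53/77, 8/7]
P' = (I − K·H)·P̄ = [1426/77 80/7; 80/7 52/7]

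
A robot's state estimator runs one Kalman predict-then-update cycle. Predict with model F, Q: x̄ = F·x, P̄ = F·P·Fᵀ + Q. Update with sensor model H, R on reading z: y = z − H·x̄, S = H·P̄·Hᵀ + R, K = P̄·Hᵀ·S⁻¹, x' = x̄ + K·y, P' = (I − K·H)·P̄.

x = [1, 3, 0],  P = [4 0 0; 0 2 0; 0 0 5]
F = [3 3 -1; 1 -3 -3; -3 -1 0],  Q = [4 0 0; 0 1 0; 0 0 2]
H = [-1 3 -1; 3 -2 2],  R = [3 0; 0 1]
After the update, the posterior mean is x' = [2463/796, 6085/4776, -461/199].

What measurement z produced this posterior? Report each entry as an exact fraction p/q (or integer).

x̄ = F·x = [12, -8, -6]
P̄ = F·P·Fᵀ + Q = [63 9 -42; 9 68 -6; -42 -6 40]
S = H·P̄·Hᵀ + R = [616 -416; -416 436]
K = P̄·Hᵀ·S⁻¹ = [1617/3980 2337/3980; 1865/4776 227/2388; -44/199 -115/398]
x' − x̄ = [-7089/796, 44293/4776, 733/199] = K·y
y = (KᵀK)⁻¹·Kᵀ·(x' − x̄) = [33, -38]
z = y + H·x̄ = [33, -38] + [-30, 40] = [3, 2]

z = [3, 2]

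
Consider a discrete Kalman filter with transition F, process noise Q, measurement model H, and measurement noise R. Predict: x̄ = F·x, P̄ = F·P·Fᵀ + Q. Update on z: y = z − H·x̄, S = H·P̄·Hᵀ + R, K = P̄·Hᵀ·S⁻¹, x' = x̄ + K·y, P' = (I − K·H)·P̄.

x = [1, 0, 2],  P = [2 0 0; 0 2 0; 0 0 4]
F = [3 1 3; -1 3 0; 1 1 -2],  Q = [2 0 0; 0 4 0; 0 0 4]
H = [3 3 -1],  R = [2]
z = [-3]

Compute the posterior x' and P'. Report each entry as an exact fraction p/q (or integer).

x̄ = F·x = [9, -1, -3]
P̄ = F·P·Fᵀ + Q = [58 0 -16; 0 24 4; -16 4 24]
y = z − H·x̄ = [-30]
S = H·P̄·Hᵀ + R = [836]
K = P̄·Hᵀ·S⁻¹ = [5/22; 17/209; -15/209]
x' = x̄ + K·y = [24/11, -719/209, -177/209]
P' = (I − K·H)·P̄ = [163/11 -170/11 -26/11; -170/11 3860/209 1856/209; -26/11 1856/209 4116/209]

x' = [24/11, -719/209, -177/209]
P' = [163/11 -170/11 -26/11; -170/11 3860/209 1856/209; -26/11 1856/209 4116/209]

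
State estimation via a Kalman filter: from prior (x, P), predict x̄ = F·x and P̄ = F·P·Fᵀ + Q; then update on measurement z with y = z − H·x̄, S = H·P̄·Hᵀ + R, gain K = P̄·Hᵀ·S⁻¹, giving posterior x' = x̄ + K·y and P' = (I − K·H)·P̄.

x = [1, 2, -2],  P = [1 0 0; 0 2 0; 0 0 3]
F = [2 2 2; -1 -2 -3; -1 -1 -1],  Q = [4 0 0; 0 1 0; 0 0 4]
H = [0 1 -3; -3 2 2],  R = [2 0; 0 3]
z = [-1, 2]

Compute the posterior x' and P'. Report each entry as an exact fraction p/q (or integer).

x̄ = F·x = [2, 1, -1]
P̄ = F·P·Fᵀ + Q = [28 -28 -12; -28 37 14; -12 14 10]
y = z − H·x̄ = [-5, 8]
S = H·P̄·Hᵀ + R = [45 -66; -66 1035]
K = P̄·Hᵀ·S⁻¹ = [-848/14073 -2284/14073; 789/4691 2680/14073; -1224/4691 908/14073]
x' = x̄ + K·y = [14114/14073, 23678/14073, 11551/14073]
P' = (I − K·H)·P̄ = [26252/14073 26540/14073 9412/14073; 26540/14073 11352/4691 3258/4691; 9412/14073 3258/4691 1902/4691]

x' = [14114/14073, 23678/14073, 11551/14073]
P' = [26252/14073 26540/14073 9412/14073; 26540/14073 11352/4691 3258/4691; 9412/14073 3258/4691 1902/4691]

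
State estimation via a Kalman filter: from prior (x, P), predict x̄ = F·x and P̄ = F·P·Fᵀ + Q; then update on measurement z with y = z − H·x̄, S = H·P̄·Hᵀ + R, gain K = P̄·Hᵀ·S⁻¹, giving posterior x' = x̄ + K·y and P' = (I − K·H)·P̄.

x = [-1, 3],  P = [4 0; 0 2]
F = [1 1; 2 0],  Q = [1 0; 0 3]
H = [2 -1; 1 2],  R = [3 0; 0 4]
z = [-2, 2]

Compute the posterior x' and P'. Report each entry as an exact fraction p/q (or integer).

x' = [38/357, 314/357]
P' = [66/119 13/119; 13/119 171/238]

x̄ = F·x = [2, -2]
P̄ = F·P·Fᵀ + Q = [7 8; 8 19]
y = z − H·x̄ = [-8, 4]
S = H·P̄·Hᵀ + R = [18 0; 0 119]
K = P̄·Hᵀ·S⁻¹ = [1/3 23/119; -1/6 46/119]
x' = x̄ + K·y = [38/357, 314/357]
P' = (I − K·H)·P̄ = [66/119 13/119; 13/119 171/238]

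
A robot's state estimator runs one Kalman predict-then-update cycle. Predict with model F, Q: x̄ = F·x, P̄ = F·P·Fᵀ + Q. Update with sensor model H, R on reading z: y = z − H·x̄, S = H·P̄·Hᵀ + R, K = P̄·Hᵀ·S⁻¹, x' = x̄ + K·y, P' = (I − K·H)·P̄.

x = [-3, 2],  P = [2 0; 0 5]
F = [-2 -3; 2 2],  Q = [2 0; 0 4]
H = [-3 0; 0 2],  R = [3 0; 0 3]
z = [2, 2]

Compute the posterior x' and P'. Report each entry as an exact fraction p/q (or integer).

x' = [-1657/2209, 1576/2209]
P' = [1429/4418 -57/2209; -57/2209 1470/2209]

x̄ = F·x = [0, -2]
P̄ = F·P·Fᵀ + Q = [55 -38; -38 32]
y = z − H·x̄ = [2, 6]
S = H·P̄·Hᵀ + R = [498 228; 228 131]
K = P̄·Hᵀ·S⁻¹ = [-1429/4418 -38/2209; 57/2209 980/2209]
x' = x̄ + K·y = [-1657/2209, 1576/2209]
P' = (I − K·H)·P̄ = [1429/4418 -57/2209; -57/2209 1470/2209]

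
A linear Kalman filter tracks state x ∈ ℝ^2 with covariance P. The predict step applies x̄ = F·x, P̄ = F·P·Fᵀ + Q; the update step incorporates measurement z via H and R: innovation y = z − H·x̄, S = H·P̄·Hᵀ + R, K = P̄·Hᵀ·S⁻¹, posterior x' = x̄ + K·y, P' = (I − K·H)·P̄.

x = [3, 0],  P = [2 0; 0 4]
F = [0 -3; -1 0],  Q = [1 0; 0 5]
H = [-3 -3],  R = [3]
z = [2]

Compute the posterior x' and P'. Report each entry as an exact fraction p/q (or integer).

x̄ = F·x = [0, -3]
P̄ = F·P·Fᵀ + Q = [37 0; 0 7]
y = z − H·x̄ = [-7]
S = H·P̄·Hᵀ + R = [399]
K = P̄·Hᵀ·S⁻¹ = [-37/133; -1/19]
x' = x̄ + K·y = [37/19, -50/19]
P' = (I − K·H)·P̄ = [814/133 -111/19; -111/19 112/19]

x' = [37/19, -50/19]
P' = [814/133 -111/19; -111/19 112/19]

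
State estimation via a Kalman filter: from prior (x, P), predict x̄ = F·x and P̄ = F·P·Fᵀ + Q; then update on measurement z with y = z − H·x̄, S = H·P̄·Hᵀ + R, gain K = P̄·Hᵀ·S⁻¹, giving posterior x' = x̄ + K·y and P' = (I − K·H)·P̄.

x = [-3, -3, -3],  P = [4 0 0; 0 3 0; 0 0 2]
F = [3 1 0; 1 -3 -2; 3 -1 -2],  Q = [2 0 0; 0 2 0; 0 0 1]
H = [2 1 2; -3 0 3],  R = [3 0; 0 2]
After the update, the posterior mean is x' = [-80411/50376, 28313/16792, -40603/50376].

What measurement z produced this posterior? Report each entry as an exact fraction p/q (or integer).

z = [-3, 2]

x̄ = F·x = [-12, 12, 0]
P̄ = F·P·Fᵀ + Q = [41 3 33; 3 41 29; 33 29 48]
S = H·P̄·Hᵀ + R = [792 120; 120 209]
K = P̄·Hᵀ·S⁻¹ = [34439/151128 -1547/6297; 4195/50376 683/2099; 34519/151128 530/6297]
x' − x̄ = [524101/50376, -173191/16792, -40603/50376] = K·y
y = (KᵀK)⁻¹·Kᵀ·(x' − x̄) = [9, -34]
z = y + H·x̄ = [9, -34] + [-12, 36] = [-3, 2]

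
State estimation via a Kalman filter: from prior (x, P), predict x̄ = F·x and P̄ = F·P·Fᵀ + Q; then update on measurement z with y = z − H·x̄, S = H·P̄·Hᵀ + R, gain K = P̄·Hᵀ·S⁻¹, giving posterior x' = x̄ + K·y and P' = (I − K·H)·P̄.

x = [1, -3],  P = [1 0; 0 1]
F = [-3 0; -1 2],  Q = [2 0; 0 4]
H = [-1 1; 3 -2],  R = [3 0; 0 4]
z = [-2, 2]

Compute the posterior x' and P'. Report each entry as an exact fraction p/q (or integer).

x̄ = F·x = [-3, -7]
P̄ = F·P·Fᵀ + Q = [11 3; 3 9]
y = z − H·x̄ = [2, -3]
S = H·P̄·Hᵀ + R = [17 -36; -36 103]
K = P̄·Hᵀ·S⁻¹ = [148/455 171/455; 42/65 9/65]
x' = x̄ + K·y = [-226/65, -398/65]
P' = (I − K·H)·P̄ = [1572/455 288/65; 288/65 414/65]

x' = [-226/65, -398/65]
P' = [1572/455 288/65; 288/65 414/65]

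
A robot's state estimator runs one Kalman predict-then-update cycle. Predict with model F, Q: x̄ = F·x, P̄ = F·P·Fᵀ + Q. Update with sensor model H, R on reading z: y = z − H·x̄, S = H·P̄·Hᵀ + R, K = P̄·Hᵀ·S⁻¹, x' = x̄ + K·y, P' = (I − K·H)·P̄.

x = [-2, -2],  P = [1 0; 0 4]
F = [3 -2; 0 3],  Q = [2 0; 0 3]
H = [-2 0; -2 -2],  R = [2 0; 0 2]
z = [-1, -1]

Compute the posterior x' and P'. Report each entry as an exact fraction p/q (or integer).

x' = [958/1999, -411/1999]
P' = [981/1999 -978/1999; -978/1999 1947/1999]

x̄ = F·x = [-2, -6]
P̄ = F·P·Fᵀ + Q = [27 -24; -24 39]
y = z − H·x̄ = [-5, -17]
S = H·P̄·Hᵀ + R = [110 12; 12 74]
K = P̄·Hᵀ·S⁻¹ = [-981/1999 -3/1999; 978/1999 -969/1999]
x' = x̄ + K·y = [958/1999, -411/1999]
P' = (I − K·H)·P̄ = [981/1999 -978/1999; -978/1999 1947/1999]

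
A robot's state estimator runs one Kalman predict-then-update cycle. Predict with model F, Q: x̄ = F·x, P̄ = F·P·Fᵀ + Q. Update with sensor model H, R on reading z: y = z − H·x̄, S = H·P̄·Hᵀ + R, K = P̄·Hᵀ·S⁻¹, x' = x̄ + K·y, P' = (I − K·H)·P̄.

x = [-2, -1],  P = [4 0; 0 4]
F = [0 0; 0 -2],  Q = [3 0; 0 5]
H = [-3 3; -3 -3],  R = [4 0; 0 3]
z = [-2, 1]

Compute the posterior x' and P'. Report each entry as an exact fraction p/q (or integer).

x' = [561/3656, -1739/3656]
P' = [1335/7312 -189/7312; -189/7312 1407/7312]

x̄ = F·x = [0, 2]
P̄ = F·P·Fᵀ + Q = [3 0; 0 21]
y = z − H·x̄ = [-8, 7]
S = H·P̄·Hᵀ + R = [220 -162; -162 219]
K = P̄·Hᵀ·S⁻¹ = [-1143/7312 -573/3656; 1197/7312 -609/3656]
x' = x̄ + K·y = [561/3656, -1739/3656]
P' = (I − K·H)·P̄ = [1335/7312 -189/7312; -189/7312 1407/7312]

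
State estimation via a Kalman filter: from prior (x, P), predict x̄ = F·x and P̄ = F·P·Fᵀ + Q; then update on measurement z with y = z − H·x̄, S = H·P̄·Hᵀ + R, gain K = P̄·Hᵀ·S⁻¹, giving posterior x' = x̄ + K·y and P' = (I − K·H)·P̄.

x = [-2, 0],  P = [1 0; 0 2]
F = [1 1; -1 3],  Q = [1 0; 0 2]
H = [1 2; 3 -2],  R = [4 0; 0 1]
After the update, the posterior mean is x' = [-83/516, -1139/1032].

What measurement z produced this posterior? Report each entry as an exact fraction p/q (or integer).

x̄ = F·x = [-2, 2]
P̄ = F·P·Fᵀ + Q = [4 5; 5 21]
S = H·P̄·Hᵀ + R = [112 -52; -52 61]
K = P̄·Hᵀ·S⁻¹ = [479/2064 119/516; 1463/4128 -145/1032]
x' − x̄ = [949/516, -3203/1032] = K·y
y = (KᵀK)⁻¹·Kᵀ·(x' − x̄) = [-4, 12]
z = y + H·x̄ = [-4, 12] + [2, -10] = [-2, 2]

z = [-2, 2]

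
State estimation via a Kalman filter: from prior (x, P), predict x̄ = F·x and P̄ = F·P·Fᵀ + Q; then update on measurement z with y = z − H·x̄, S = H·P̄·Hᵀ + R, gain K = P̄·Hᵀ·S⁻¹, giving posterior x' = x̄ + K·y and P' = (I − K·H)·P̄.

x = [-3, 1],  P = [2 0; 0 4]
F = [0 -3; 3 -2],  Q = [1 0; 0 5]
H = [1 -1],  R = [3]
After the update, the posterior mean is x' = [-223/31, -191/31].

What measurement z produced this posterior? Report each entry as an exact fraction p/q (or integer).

z = [-2]

x̄ = F·x = [-3, -11]
P̄ = F·P·Fᵀ + Q = [37 24; 24 39]
S = H·P̄·Hᵀ + R = [31]
K = P̄·Hᵀ·S⁻¹ = [13/31; -15/31]
x' − x̄ = [-130/31, 150/31] = K·y
y = (KᵀK)⁻¹·Kᵀ·(x' − x̄) = [-10]
z = y + H·x̄ = [-10] + [8] = [-2]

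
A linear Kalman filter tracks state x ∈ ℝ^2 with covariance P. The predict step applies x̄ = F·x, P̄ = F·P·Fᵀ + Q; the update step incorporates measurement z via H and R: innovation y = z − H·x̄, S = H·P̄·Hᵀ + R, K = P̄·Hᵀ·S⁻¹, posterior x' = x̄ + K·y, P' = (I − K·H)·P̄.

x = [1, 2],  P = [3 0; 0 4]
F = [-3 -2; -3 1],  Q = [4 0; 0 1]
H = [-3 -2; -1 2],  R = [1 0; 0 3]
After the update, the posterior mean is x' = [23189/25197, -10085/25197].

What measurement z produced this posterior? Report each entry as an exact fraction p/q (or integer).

x̄ = F·x = [-7, -1]
P̄ = F·P·Fᵀ + Q = [47 19; 19 32]
S = H·P̄·Hᵀ + R = [780 -63; -63 102]
K = P̄·Hᵀ·S⁻¹ = [-6275/25197 -2033/8399; -3169/25197 3053/8399]
x' − x̄ = [199568/25197, 15112/25197] = K·y
y = (KᵀK)⁻¹·Kᵀ·(x' − x̄) = [-25, -7]
z = y + H·x̄ = [-25, -7] + [23, 5] = [-2, -2]

z = [-2, -2]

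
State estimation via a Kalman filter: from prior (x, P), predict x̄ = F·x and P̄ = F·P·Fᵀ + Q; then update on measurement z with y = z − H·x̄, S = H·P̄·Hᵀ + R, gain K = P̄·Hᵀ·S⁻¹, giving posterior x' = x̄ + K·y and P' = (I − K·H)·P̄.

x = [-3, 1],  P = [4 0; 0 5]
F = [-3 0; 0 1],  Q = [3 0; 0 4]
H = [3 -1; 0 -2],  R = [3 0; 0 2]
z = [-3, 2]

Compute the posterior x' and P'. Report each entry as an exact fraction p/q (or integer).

x' = [-2688/2245, -1916/2245]
P' = [858/2245 351/2245; 351/2245 1062/2245]

x̄ = F·x = [9, 1]
P̄ = F·P·Fᵀ + Q = [39 0; 0 9]
y = z − H·x̄ = [-29, 4]
S = H·P̄·Hᵀ + R = [363 18; 18 38]
K = P̄·Hᵀ·S⁻¹ = [741/2245 -351/2245; -3/2245 -1062/2245]
x' = x̄ + K·y = [-2688/2245, -1916/2245]
P' = (I − K·H)·P̄ = [858/2245 351/2245; 351/2245 1062/2245]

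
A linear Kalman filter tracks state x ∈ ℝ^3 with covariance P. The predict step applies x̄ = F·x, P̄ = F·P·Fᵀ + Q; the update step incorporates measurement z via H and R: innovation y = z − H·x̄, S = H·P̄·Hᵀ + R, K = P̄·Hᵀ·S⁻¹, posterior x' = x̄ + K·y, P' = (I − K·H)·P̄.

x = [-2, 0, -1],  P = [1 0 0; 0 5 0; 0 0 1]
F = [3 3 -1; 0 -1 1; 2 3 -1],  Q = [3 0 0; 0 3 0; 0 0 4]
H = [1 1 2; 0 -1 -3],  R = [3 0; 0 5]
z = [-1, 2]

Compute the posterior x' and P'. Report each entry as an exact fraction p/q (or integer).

x' = [-1375/6343, -12622/6343, 1877/6343]
P' = [21270/6343 -11554/6343 1088/6343; -11554/6343 32751/6343 -11242/6343; 1088/6343 -11242/6343 6274/6343]

x̄ = F·x = [-5, -1, -3]
P̄ = F·P·Fᵀ + Q = [58 -16 52; -16 9 -16; 52 -16 54]
y = z − H·x̄ = [11, -8]
S = H·P̄·Hᵀ + R = [398 -393; -393 404]
K = P̄·Hᵀ·S⁻¹ = [3964/6343 1658/6343; -429/6343 195/6343; 798/6343 -1516/6343]
x' = x̄ + K·y = [-1375/6343, -12622/6343, 1877/6343]
P' = (I − K·H)·P̄ = [21270/6343 -11554/6343 1088/6343; -11554/6343 32751/6343 -11242/6343; 1088/6343 -11242/6343 6274/6343]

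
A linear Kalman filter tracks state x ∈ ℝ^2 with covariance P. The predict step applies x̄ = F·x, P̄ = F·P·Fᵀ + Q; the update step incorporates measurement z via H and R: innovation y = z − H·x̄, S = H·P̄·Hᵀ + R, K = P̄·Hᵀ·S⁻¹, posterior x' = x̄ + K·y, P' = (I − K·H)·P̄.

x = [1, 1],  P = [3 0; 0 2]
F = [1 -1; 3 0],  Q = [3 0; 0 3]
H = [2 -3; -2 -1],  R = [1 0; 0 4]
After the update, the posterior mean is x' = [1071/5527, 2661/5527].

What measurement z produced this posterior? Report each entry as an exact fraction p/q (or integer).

x̄ = F·x = [0, 3]
P̄ = F·P·Fᵀ + Q = [8 9; 9 30]
S = H·P̄·Hᵀ + R = [195 94; 94 102]
K = P̄·Hᵀ·S⁻¹ = [614/5527 -3841/11054; -1416/5527 -1296/5527]
x' − x̄ = [1071/5527, -13920/5527] = K·y
y = (KᵀK)⁻¹·Kᵀ·(x' − x̄) = [8, 2]
z = y + H·x̄ = [8, 2] + [-9, -3] = [-1, -1]

z = [-1, -1]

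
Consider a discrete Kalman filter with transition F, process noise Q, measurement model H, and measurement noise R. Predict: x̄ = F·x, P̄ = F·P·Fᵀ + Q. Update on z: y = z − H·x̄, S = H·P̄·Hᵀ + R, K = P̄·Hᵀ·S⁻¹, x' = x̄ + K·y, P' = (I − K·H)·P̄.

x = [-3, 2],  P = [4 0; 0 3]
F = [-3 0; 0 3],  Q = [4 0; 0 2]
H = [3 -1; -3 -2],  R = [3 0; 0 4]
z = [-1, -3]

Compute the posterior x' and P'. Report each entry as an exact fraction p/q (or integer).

x' = [3471/24239, 34886/24239]
P' = [4760/24239 -1740/24239; -1740/24239 18357/24239]

x̄ = F·x = [9, 6]
P̄ = F·P·Fᵀ + Q = [40 0; 0 29]
y = z − H·x̄ = [-22, 36]
S = H·P̄·Hᵀ + R = [392 -302; -302 480]
K = P̄·Hᵀ·S⁻¹ = [5340/24239 -2700/24239; -7859/24239 -15747/48478]
x' = x̄ + K·y = [3471/24239, 34886/24239]
P' = (I − K·H)·P̄ = [4760/24239 -1740/24239; -1740/24239 18357/24239]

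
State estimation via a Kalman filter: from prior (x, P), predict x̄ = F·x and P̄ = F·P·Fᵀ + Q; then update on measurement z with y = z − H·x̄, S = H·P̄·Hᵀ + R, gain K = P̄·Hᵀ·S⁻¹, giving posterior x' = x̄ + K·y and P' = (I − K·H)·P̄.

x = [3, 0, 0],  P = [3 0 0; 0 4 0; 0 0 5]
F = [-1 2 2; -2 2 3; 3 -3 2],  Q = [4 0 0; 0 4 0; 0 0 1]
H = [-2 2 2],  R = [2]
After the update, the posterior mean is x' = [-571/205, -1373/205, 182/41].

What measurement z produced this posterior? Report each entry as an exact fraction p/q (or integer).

z = [1]

x̄ = F·x = [-3, -6, 9]
P̄ = F·P·Fᵀ + Q = [43 52 -13; 52 77 -12; -13 -12 84]
S = H·P̄·Hᵀ + R = [410]
K = P̄·Hᵀ·S⁻¹ = [-4/205; 13/205; 17/41]
x' − x̄ = [44/205, -143/205, -187/41] = K·y
y = (KᵀK)⁻¹·Kᵀ·(x' − x̄) = [-11]
z = y + H·x̄ = [-11] + [12] = [1]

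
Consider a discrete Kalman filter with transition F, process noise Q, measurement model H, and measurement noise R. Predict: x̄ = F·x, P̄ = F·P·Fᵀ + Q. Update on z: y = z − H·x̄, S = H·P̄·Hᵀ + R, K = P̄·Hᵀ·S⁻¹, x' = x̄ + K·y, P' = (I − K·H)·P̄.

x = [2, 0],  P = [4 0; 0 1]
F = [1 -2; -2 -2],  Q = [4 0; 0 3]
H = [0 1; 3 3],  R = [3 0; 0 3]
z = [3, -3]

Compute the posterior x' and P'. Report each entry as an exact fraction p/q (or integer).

x̄ = F·x = [2, -4]
P̄ = F·P·Fᵀ + Q = [12 -4; -4 23]
y = z − H·x̄ = [7, 3]
S = H·P̄·Hᵀ + R = [26 57; 57 246]
K = P̄·Hᵀ·S⁻¹ = [-784/1049 284/1049; 803/1049 57/1049]
x' = x̄ + K·y = [-2538/1049, 1596/1049]
P' = (I − K·H)·P̄ = [2636/1049 -2352/1049; -2352/1049 2409/1049]

x' = [-2538/1049, 1596/1049]
P' = [2636/1049 -2352/1049; -2352/1049 2409/1049]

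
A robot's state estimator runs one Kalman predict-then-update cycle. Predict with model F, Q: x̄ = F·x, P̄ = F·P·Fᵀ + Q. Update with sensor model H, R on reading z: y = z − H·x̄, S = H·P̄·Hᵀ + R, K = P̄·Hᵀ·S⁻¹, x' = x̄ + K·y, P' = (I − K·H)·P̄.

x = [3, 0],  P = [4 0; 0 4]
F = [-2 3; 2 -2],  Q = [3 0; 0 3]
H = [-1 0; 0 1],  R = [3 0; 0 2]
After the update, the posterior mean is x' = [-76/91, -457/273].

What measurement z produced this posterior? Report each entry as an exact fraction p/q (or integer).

x̄ = F·x = [-6, 6]
P̄ = F·P·Fᵀ + Q = [55 -40; -40 35]
S = H·P̄·Hᵀ + R = [58 40; 40 37]
K = P̄·Hᵀ·S⁻¹ = [-145/182 -20/91; 40/273 215/273]
x' − x̄ = [470/91, -2095/273] = K·y
y = (KᵀK)⁻¹·Kᵀ·(x' − x̄) = [-4, -9]
z = y + H·x̄ = [-4, -9] + [6, 6] = [2, -3]

z = [2, -3]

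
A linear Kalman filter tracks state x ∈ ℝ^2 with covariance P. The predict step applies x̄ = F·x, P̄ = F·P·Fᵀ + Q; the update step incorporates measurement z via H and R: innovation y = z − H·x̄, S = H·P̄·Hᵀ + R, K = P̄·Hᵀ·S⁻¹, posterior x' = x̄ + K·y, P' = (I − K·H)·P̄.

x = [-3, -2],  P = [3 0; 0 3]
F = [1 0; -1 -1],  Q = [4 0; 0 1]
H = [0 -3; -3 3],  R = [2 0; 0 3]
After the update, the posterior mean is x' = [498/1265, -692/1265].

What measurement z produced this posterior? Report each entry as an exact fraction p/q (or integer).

x̄ = F·x = [-3, 5]
P̄ = F·P·Fᵀ + Q = [7 -3; -3 7]
S = H·P̄·Hᵀ + R = [65 -90; -90 183]
K = P̄·Hᵀ·S⁻¹ = [-351/1265 -76/253; -381/1265 4/253]
x' − x̄ = [4293/1265, -7017/1265] = K·y
y = (KᵀK)⁻¹·Kᵀ·(x' − x̄) = [17, -27]
z = y + H·x̄ = [17, -27] + [-15, 24] = [2, -3]

z = [2, -3]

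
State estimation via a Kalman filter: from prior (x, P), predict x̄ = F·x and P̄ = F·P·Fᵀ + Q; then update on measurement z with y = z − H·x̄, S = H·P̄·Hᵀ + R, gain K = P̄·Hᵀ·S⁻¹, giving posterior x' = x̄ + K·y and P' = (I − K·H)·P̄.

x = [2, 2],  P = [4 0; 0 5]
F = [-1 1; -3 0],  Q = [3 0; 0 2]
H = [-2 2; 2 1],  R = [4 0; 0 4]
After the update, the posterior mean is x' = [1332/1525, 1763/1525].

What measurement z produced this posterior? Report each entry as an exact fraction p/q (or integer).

z = [1, 3]

x̄ = F·x = [0, -6]
P̄ = F·P·Fᵀ + Q = [12 12; 12 38]
S = H·P̄·Hᵀ + R = [108 52; 52 138]
K = P̄·Hᵀ·S⁻¹ = [-234/1525 486/1525; 494/1525 499/1525]
x' − x̄ = [1332/1525, 10913/1525] = K·y
y = (KᵀK)⁻¹·Kᵀ·(x' − x̄) = [13, 9]
z = y + H·x̄ = [13, 9] + [-12, -6] = [1, 3]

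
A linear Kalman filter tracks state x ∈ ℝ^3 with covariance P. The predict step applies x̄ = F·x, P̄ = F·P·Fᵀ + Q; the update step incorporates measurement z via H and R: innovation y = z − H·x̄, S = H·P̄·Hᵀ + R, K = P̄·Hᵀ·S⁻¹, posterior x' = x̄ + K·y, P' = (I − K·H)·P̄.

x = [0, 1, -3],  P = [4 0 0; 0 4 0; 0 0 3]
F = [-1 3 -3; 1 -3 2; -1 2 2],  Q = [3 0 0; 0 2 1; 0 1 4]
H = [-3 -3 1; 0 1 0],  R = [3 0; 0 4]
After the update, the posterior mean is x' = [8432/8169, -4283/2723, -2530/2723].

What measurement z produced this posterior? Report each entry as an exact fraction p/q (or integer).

x̄ = F·x = [12, -9, -4]
P̄ = F·P·Fᵀ + Q = [70 -58 10; -58 54 -15; 10 -15 36]
S = H·P̄·Hᵀ + R = [141 -3; -3 58]
K = P̄·Hᵀ·S⁻¹ = [-1682/8169 -2752/2723; -4/2723 2535/2723; 971/2723 -654/2723]
x' − x̄ = [-89596/8169, 20224/2723, 8362/2723] = K·y
y = (KᵀK)⁻¹·Kᵀ·(x' − x̄) = [14, 8]
z = y + H·x̄ = [14, 8] + [-13, -9] = [1, -1]

z = [1, -1]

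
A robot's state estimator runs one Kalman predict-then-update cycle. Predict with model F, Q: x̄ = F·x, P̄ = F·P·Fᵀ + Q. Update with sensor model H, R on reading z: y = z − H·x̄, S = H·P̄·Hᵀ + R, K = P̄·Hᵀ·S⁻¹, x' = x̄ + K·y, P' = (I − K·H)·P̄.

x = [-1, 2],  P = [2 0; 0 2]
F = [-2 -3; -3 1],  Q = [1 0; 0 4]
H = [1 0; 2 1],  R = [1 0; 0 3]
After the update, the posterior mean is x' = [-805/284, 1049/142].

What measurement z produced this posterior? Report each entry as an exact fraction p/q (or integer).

x̄ = F·x = [-4, 5]
P̄ = F·P·Fᵀ + Q = [27 6; 6 24]
S = H·P̄·Hᵀ + R = [28 60; 60 159]
K = P̄·Hᵀ·S⁻¹ = [231/284 5/71; -201/142 54/71]
x' − x̄ = [331/284, 339/142] = K·y
y = (KᵀK)⁻¹·Kᵀ·(x' − x̄) = [1, 5]
z = y + H·x̄ = [1, 5] + [-4, -3] = [-3, 2]

z = [-3, 2]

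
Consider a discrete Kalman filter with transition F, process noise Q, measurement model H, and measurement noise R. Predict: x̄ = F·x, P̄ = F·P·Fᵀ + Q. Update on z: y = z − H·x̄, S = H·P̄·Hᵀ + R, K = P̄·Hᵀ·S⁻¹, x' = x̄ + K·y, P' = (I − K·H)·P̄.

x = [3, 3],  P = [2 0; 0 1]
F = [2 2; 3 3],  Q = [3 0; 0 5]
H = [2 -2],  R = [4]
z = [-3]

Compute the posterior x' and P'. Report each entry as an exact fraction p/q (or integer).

x' = [87/8, 51/4]
P' = [57/4 29/2; 29/2 47/3]

x̄ = F·x = [12, 18]
P̄ = F·P·Fᵀ + Q = [15 18; 18 32]
y = z − H·x̄ = [9]
S = H·P̄·Hᵀ + R = [48]
K = P̄·Hᵀ·S⁻¹ = [-1/8; -7/12]
x' = x̄ + K·y = [87/8, 51/4]
P' = (I − K·H)·P̄ = [57/4 29/2; 29/2 47/3]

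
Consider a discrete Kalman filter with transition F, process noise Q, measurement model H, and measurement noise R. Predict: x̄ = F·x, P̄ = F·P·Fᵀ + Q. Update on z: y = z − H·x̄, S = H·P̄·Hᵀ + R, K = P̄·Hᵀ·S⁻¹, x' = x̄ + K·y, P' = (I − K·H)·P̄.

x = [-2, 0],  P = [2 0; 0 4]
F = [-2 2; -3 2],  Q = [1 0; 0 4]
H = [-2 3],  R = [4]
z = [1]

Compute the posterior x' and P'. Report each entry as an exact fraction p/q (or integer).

x̄ = F·x = [4, 6]
P̄ = F·P·Fᵀ + Q = [25 28; 28 38]
y = z − H·x̄ = [-9]
S = H·P̄·Hᵀ + R = [110]
K = P̄·Hᵀ·S⁻¹ = [17/55; 29/55]
x' = x̄ + K·y = [67/55, 69/55]
P' = (I − K·H)·P̄ = [797/55 554/55; 554/55 408/55]

x' = [67/55, 69/55]
P' = [797/55 554/55; 554/55 408/55]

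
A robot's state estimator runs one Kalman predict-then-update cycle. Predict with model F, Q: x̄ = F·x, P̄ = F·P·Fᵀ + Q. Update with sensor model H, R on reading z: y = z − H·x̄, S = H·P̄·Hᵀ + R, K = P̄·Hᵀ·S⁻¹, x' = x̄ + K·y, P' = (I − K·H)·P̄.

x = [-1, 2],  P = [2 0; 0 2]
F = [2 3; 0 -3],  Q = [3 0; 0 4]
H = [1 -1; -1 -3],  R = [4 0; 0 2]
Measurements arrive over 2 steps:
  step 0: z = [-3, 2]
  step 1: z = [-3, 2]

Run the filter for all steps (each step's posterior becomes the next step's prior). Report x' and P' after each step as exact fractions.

step 0: x' = [-6803/2841, 326/2841], P' = [6082/2841 -1642/2841; -1642/2841 1030/2841]
step 1: x' = [-5505091/1778033, 573886/1778033], P' = [3180854/1778033 -811142/1778033; -811142/1778033 570618/1778033]

step 0: x̄ = F·x = [4, -6]
step 0: P̄ = F·P·Fᵀ + Q = [29 -18; -18 22]
step 0: y = z − H·x̄ = [-13, -12]
step 0: S = H·P̄·Hᵀ + R = [91 73; 73 121]
step 0: K = P̄·Hᵀ·S⁻¹ = [1931/2841 -578/2841; -668/2841 -724/2841]
step 0: x' = x̄ + K·y = [-6803/2841, 326/2841]
step 0: P' = (I − K·H)·P̄ = [6082/2841 -1642/2841; -1642/2841 1030/2841]
step 1: x̄ = F·x = [-12628/2841, -326/947]
step 1: P̄ = F·P·Fᵀ + Q = [22417/2841 194/947; 194/947 6878/947]
step 1: y = z − H·x̄ = [3127/2841, -9880/2841]
step 1: S = H·P̄·Hᵀ + R = [53251/2841 38321/2841; 38321/2841 217297/2841]
step 1: K = P̄·Hᵀ·S⁻¹ = [997999/1778033 -373714/1778033; -345440/1778033 -450356/1778033]
step 1: x' = x̄ + K·y = [-5505091/1778033, 573886/1778033]
step 1: P' = (I − K·H)·P̄ = [3180854/1778033 -811142/1778033; -811142/1778033 570618/1778033]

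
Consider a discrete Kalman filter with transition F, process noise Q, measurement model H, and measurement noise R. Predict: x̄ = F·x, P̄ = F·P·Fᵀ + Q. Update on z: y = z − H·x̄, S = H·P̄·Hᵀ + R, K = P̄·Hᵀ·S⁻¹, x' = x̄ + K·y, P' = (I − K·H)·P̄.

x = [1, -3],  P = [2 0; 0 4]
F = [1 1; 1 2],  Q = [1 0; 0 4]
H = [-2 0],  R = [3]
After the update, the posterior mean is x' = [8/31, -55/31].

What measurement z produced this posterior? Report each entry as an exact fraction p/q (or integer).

x̄ = F·x = [-2, -5]
P̄ = F·P·Fᵀ + Q = [7 10; 10 22]
S = H·P̄·Hᵀ + R = [31]
K = P̄·Hᵀ·S⁻¹ = [-14/31; -20/31]
x' − x̄ = [70/31, 100/31] = K·y
y = (KᵀK)⁻¹·Kᵀ·(x' − x̄) = [-5]
z = y + H·x̄ = [-5] + [4] = [-1]

z = [-1]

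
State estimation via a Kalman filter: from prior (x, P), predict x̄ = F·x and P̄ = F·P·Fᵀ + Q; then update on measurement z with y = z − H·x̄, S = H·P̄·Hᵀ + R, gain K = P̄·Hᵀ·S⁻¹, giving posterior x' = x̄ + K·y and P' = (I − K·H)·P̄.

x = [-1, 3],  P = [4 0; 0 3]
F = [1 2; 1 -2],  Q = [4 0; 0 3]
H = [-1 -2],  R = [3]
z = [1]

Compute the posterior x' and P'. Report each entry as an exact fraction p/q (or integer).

x̄ = F·x = [5, -7]
P̄ = F·P·Fᵀ + Q = [20 -8; -8 19]
y = z − H·x̄ = [-8]
S = H·P̄·Hᵀ + R = [67]
K = P̄·Hᵀ·S⁻¹ = [-4/67; -30/67]
x' = x̄ + K·y = [367/67, -229/67]
P' = (I − K·H)·P̄ = [1324/67 -656/67; -656/67 373/67]

x' = [367/67, -229/67]
P' = [1324/67 -656/67; -656/67 373/67]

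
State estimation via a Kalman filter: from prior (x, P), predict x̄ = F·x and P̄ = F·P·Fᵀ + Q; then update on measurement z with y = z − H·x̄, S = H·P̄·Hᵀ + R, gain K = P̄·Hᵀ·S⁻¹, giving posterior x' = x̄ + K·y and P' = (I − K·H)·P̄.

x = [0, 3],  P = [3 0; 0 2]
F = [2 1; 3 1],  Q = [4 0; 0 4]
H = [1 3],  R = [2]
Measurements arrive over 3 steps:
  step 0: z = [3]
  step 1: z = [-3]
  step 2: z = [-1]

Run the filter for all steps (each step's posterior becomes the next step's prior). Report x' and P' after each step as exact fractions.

step 0: x̄ = F·x = [3, 3]
step 0: P̄ = F·P·Fᵀ + Q = [18 20; 20 33]
step 0: y = z − H·x̄ = [-9]
step 0: S = H·P̄·Hᵀ + R = [437]
step 0: K = P̄·Hᵀ·S⁻¹ = [78/437; 119/437]
step 0: x' = x̄ + K·y = [609/437, 240/437]
step 0: P' = (I − K·H)·P̄ = [1782/437 -542/437; -542/437 260/437]
step 1: x̄ = F·x = [1458/437, 2067/437]
step 1: P̄ = F·P·Fᵀ + Q = [6968/437 8242/437; 8242/437 14794/437]
step 1: y = z − H·x̄ = [-390/19]
step 1: S = H·P̄·Hᵀ + R = [8280/19]
step 1: K = P̄·Hᵀ·S⁻¹ = [689/4140; 286/1035]
step 1: x' = x̄ + K·y = [-11/138, -65/69]
step 1: P' = (I − K·H)·P̄ = [8021/2070 -1222/1035; -1222/1035 26/45]
step 2: x̄ = F·x = [-76/69, -163/138]
step 2: P̄ = F·P·Fᵀ + Q = [15892/1035 18551/1035; 18551/1035 67001/2070]
step 2: y = z − H·x̄ = [503/138]
step 2: S = H·P̄·Hᵀ + R = [172309/414]
step 2: K = P̄·Hᵀ·S⁻¹ = [28618/172309; 47621/172309]
step 2: x' = x̄ + K·y = [-1966019/3963107, -688834/3963107]
step 2: P' = (I − K·H)·P̄ = [76762202/19815535 -23393354/19815535; -23393354/19815535 11448728/19815535]

step 0: x' = [609/437, 240/437], P' = [1782/437 -542/437; -542/437 260/437]
step 1: x' = [-11/138, -65/69], P' = [8021/2070 -1222/1035; -1222/1035 26/45]
step 2: x' = [-1966019/3963107, -688834/3963107], P' = [76762202/19815535 -23393354/19815535; -23393354/19815535 11448728/19815535]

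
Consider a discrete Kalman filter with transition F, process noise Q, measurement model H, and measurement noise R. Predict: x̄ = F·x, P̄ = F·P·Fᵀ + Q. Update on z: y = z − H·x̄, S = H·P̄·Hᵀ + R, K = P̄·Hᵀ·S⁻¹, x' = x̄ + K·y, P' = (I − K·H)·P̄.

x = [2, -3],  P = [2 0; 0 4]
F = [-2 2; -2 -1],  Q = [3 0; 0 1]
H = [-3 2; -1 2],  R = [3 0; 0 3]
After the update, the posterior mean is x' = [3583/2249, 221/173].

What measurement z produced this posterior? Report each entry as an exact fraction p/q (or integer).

z = [-3, 2]

x̄ = F·x = [-10, -1]
P̄ = F·P·Fᵀ + Q = [27 0; 0 13]
S = H·P̄·Hᵀ + R = [298 133; 133 82]
K = P̄·Hᵀ·S⁻¹ = [-1017/2249 909/2249; -34/173 110/173]
x' − x̄ = [26073/2249, 394/173] = K·y
y = (KᵀK)⁻¹·Kᵀ·(x' − x̄) = [-31, -6]
z = y + H·x̄ = [-31, -6] + [28, 8] = [-3, 2]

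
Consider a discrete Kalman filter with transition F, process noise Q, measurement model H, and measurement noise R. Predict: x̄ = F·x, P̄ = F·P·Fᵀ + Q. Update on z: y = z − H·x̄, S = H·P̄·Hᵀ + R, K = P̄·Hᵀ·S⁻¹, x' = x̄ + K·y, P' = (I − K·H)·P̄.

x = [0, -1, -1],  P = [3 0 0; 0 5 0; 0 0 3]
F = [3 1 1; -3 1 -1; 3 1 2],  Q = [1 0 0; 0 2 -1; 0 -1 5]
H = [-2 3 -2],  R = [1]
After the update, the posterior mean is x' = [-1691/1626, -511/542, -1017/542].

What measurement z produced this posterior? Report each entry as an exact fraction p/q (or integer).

z = [3]

x̄ = F·x = [-2, 0, -3]
P̄ = F·P·Fᵀ + Q = [36 -25 38; -25 37 -29; 38 -29 49]
S = H·P̄·Hᵀ + R = [1626]
K = P̄·Hᵀ·S⁻¹ = [-223/1626; 73/542; -87/542]
x' − x̄ = [1561/1626, -511/542, 609/542] = K·y
y = (KᵀK)⁻¹·Kᵀ·(x' − x̄) = [-7]
z = y + H·x̄ = [-7] + [10] = [3]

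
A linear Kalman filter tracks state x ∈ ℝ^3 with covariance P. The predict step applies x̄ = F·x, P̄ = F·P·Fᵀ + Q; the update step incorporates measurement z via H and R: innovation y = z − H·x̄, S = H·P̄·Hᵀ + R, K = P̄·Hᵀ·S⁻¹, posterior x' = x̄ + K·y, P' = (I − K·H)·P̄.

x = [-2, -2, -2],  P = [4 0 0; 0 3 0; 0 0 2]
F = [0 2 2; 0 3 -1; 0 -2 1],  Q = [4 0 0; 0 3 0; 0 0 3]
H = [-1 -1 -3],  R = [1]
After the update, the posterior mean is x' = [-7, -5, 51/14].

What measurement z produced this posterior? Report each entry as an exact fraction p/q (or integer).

z = [1]

x̄ = F·x = [-8, -4, 2]
P̄ = F·P·Fᵀ + Q = [24 14 -8; 14 32 -20; -8 -20 17]
S = H·P̄·Hᵀ + R = [70]
K = P̄·Hᵀ·S⁻¹ = [-1/5; 1/5; -23/70]
x' − x̄ = [1, -1, 23/14] = K·y
y = (KᵀK)⁻¹·Kᵀ·(x' − x̄) = [-5]
z = y + H·x̄ = [-5] + [6] = [1]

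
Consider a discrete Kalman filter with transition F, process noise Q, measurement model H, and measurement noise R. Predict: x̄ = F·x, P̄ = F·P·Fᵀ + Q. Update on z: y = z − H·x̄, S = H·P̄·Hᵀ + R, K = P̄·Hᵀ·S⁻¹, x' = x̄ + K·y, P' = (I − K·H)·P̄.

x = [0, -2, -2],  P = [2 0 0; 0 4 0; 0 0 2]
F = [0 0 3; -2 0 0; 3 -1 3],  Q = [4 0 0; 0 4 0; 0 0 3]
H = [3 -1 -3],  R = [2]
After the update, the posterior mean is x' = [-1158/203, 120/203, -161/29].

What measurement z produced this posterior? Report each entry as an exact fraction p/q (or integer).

x̄ = F·x = [-6, 0, -4]
P̄ = F·P·Fᵀ + Q = [22 0 18; 0 12 -12; 18 -12 43]
S = H·P̄·Hᵀ + R = [203]
K = P̄·Hᵀ·S⁻¹ = [12/203; 24/203; -9/29]
x' − x̄ = [60/203, 120/203, -45/29] = K·y
y = (KᵀK)⁻¹·Kᵀ·(x' − x̄) = [5]
z = y + H·x̄ = [5] + [-6] = [-1]

z = [-1]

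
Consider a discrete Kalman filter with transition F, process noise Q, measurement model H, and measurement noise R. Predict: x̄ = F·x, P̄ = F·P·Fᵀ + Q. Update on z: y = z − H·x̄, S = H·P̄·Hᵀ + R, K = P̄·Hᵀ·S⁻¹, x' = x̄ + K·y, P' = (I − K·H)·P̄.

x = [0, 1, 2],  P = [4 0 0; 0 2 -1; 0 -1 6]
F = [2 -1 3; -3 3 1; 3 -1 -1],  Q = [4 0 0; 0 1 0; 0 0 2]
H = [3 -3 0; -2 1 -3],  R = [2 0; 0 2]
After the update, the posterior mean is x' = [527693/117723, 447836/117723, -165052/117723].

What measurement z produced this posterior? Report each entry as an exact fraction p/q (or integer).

z = [2, -1]

x̄ = F·x = [5, 5, -3]
P̄ = F·P·Fᵀ + Q = [82 -20 10; -20 55 -44; 10 -44 44]
S = H·P̄·Hᵀ + R = [1595 -1323; -1323 1245]
K = P̄·Hᵀ·S⁻¹ = [16308/39241 31754/117723; 3366/39241 32195/117723; -9603/39241 -49147/117723]
x' − x̄ = [-60922/117723, -140779/117723, 188117/117723] = K·y
y = (KᵀK)⁻¹·Kᵀ·(x' − x̄) = [2, -5]
z = y + H·x̄ = [2, -5] + [0, 4] = [2, -1]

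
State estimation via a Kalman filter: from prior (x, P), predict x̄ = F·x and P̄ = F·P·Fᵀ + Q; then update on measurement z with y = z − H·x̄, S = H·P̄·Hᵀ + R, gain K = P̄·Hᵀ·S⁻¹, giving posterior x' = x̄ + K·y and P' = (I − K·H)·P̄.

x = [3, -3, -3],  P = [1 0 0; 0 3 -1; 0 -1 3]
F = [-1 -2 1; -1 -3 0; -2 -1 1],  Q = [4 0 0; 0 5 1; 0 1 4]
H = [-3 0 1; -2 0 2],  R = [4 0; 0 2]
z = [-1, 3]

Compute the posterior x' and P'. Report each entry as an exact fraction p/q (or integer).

x̄ = F·x = [0, 6, -6]
P̄ = F·P·Fᵀ + Q = [24 22 14; 22 33 15; 14 15 16]
y = z − H·x̄ = [5, 15]
S = H·P̄·Hᵀ + R = [152 64; 64 50]
K = P̄·Hᵀ·S⁻¹ = [-135/292 14/73; -827/1752 71/219; -389/876 142/219]
x' = x̄ + K·y = [165/292, 14897/1752, 1319/876]
P' = (I − K·H)·P̄ = [149/146 323/292 177/146; 323/292 23591/1752 1253/876; 177/146 1253/876 815/438]

x' = [165/292, 14897/1752, 1319/876]
P' = [149/146 323/292 177/146; 323/292 23591/1752 1253/876; 177/146 1253/876 815/438]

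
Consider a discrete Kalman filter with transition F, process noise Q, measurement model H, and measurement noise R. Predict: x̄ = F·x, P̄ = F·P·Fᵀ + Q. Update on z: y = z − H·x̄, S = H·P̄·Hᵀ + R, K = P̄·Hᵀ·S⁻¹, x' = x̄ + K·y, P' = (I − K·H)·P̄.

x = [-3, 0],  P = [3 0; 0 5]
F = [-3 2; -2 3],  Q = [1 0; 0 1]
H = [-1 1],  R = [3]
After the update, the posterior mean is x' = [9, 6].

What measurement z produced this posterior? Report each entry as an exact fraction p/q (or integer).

x̄ = F·x = [9, 6]
P̄ = F·P·Fᵀ + Q = [48 48; 48 58]
S = H·P̄·Hᵀ + R = [13]
K = P̄·Hᵀ·S⁻¹ = [0; 10/13]
x' − x̄ = [0, 0] = K·y
y = (KᵀK)⁻¹·Kᵀ·(x' − x̄) = [0]
z = y + H·x̄ = [0] + [-3] = [-3]

z = [-3]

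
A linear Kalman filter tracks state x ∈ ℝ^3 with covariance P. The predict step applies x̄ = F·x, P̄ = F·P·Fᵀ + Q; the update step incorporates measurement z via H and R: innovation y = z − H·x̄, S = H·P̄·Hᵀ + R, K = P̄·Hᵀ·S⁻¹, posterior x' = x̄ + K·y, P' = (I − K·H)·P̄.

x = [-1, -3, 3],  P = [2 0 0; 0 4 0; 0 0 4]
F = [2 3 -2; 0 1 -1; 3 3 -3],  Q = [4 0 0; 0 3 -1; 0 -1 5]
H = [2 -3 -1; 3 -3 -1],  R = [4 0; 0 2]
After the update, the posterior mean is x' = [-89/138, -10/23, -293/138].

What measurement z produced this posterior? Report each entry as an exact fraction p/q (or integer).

x̄ = F·x = [-17, -6, -21]
P̄ = F·P·Fᵀ + Q = [64 20 72; 20 11 23; 72 23 95]
S = H·P̄·Hᵀ + R = [64 56; 56 118]
K = P̄·Hᵀ·S⁻¹ = [-479/552 127/138; -11/23 6/23; -659/552 139/138]
x' − x̄ = [2257/138, 128/23, 2605/138] = K·y
y = (KᵀK)⁻¹·Kᵀ·(x' − x̄) = [-4, 14]
z = y + H·x̄ = [-4, 14] + [5, -12] = [1, 2]

z = [1, 2]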